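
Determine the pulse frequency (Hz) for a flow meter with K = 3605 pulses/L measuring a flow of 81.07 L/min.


Frequency = K * Q / 60 (converting L/min to L/s).
f = 3605 * 81.07 / 60
f = 292257.35 / 60
f = 4870.96 Hz

4870.96 Hz


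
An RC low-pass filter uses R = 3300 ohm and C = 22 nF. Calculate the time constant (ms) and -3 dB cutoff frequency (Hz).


Time constant: tau = R * C.
tau = 3300 * 2.20e-08 = 7.26e-05 s
tau = 0.0726 ms
Cutoff frequency: fc = 1 / (2*pi*R*C).
fc = 1 / (2*pi*7.26e-05) = 2192.22 Hz

tau = 0.0726 ms, fc = 2192.22 Hz


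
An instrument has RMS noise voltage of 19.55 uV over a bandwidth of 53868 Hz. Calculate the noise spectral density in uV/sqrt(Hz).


Noise spectral density = Vrms / sqrt(BW).
NSD = 19.55 / sqrt(53868)
NSD = 19.55 / 232.0948
NSD = 0.0842 uV/sqrt(Hz)

0.0842 uV/sqrt(Hz)


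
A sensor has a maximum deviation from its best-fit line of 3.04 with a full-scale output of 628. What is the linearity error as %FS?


Linearity error = (max deviation / full scale) * 100%.
Linearity = (3.04 / 628) * 100
Linearity = 0.484 %FS

0.484 %FS


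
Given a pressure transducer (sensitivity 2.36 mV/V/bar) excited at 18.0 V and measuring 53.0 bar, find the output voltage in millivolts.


Output = sensitivity * Vex * P.
Vout = 2.36 * 18.0 * 53.0
Vout = 42.48 * 53.0
Vout = 2251.44 mV

2251.44 mV


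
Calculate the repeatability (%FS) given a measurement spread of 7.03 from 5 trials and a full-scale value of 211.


Repeatability = (spread / full scale) * 100%.
R = (7.03 / 211) * 100
R = 3.332 %FS

3.332 %FS


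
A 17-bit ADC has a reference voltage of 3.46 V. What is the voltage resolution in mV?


The resolution (LSB) of an ADC is Vref / 2^n.
LSB = 3.46 / 2^17
LSB = 3.46 / 131072
LSB = 2.64e-05 V = 0.02639771 mV

0.02639771 mV


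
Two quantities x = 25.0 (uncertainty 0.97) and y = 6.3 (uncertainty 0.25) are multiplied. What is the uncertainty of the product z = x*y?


For a product z = x*y, the relative uncertainty is:
uz/z = sqrt((ux/x)^2 + (uy/y)^2)
Relative uncertainties: ux/x = 0.97/25.0 = 0.0388
uy/y = 0.25/6.3 = 0.039683
z = 25.0 * 6.3 = 157.5
uz = 157.5 * sqrt(0.0388^2 + 0.039683^2) = 8.741

8.741


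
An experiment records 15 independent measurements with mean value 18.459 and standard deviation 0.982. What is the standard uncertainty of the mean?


The standard uncertainty for Type A evaluation is u = s / sqrt(n).
u = 0.982 / sqrt(15)
u = 0.982 / 3.873
u = 0.2536

0.2536


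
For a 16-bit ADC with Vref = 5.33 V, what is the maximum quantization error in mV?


The maximum quantization error is +/- LSB/2.
LSB = Vref / 2^n = 5.33 / 65536 = 8.133e-05 V
Max error = LSB / 2 = 8.133e-05 / 2 = 4.066e-05 V
Max error = 0.0407 mV

0.0407 mV


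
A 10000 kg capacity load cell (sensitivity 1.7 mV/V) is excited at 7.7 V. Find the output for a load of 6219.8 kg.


Vout = rated_output * Vex * (load / capacity).
Vout = 1.7 * 7.7 * (6219.8 / 10000)
Vout = 1.7 * 7.7 * 0.62198
Vout = 8.142 mV

8.142 mV


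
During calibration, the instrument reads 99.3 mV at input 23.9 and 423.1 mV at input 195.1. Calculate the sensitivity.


Sensitivity = (y2 - y1) / (x2 - x1).
S = (423.1 - 99.3) / (195.1 - 23.9)
S = 323.8 / 171.2
S = 1.8914 mV/unit

1.8914 mV/unit


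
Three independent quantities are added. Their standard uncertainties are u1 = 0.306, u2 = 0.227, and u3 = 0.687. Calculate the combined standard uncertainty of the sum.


For a sum of independent quantities, uc = sqrt(u1^2 + u2^2 + u3^2).
uc = sqrt(0.306^2 + 0.227^2 + 0.687^2)
uc = sqrt(0.093636 + 0.051529 + 0.471969)
uc = 0.7856

0.7856


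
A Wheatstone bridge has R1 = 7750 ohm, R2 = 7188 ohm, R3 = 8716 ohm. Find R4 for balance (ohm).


At balance: R1*R4 = R2*R3, so R4 = R2*R3/R1.
R4 = 7188 * 8716 / 7750
R4 = 62650608 / 7750
R4 = 8083.95 ohm

8083.95 ohm


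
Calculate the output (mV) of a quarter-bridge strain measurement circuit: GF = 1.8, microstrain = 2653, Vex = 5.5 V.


Quarter bridge output: Vout = (GF * epsilon * Vex) / 4.
Vout = (1.8 * 2653e-6 * 5.5) / 4
Vout = 0.0262647 / 4 V
Vout = 0.00656617 V = 6.5662 mV

6.5662 mV


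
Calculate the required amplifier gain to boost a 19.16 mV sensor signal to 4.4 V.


Gain = Vout / Vin (converting to same units).
G = 4.4 V / 19.16 mV
G = 4400.0 mV / 19.16 mV
G = 229.65

229.65


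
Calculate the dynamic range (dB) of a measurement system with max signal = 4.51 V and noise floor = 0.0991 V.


Dynamic range = 20 * log10(Vmax / Vnoise).
DR = 20 * log10(4.51 / 0.0991)
DR = 20 * log10(45.51)
DR = 33.16 dB

33.16 dB


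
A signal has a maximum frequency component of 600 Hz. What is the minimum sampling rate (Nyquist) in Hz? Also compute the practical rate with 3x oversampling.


By Nyquist theorem, fs_min = 2 * fmax.
fs_min = 2 * 600 = 1200 Hz
Practical rate = 3 * fs_min = 3 * 1200 = 3600 Hz

fs_min = 1200 Hz, fs_practical = 3600 Hz


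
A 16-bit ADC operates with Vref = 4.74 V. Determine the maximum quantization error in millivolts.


The maximum quantization error is +/- LSB/2.
LSB = Vref / 2^n = 4.74 / 65536 = 7.233e-05 V
Max error = LSB / 2 = 7.233e-05 / 2 = 3.616e-05 V
Max error = 0.0362 mV

0.0362 mV


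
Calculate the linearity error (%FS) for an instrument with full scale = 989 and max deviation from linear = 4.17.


Linearity error = (max deviation / full scale) * 100%.
Linearity = (4.17 / 989) * 100
Linearity = 0.422 %FS

0.422 %FS


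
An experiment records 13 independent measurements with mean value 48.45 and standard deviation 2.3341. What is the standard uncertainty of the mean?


The standard uncertainty for Type A evaluation is u = s / sqrt(n).
u = 2.3341 / sqrt(13)
u = 2.3341 / 3.6056
u = 0.6474

0.6474


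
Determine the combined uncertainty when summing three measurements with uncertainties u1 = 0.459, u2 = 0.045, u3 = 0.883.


For a sum of independent quantities, uc = sqrt(u1^2 + u2^2 + u3^2).
uc = sqrt(0.459^2 + 0.045^2 + 0.883^2)
uc = sqrt(0.210681 + 0.002025 + 0.779689)
uc = 0.9962

0.9962


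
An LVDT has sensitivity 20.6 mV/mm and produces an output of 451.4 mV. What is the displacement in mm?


Displacement = Vout / sensitivity.
d = 451.4 / 20.6
d = 21.913 mm

21.913 mm


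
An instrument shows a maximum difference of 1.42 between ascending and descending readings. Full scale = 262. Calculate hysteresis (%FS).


Hysteresis = (max difference / full scale) * 100%.
H = (1.42 / 262) * 100
H = 0.542 %FS

0.542 %FS


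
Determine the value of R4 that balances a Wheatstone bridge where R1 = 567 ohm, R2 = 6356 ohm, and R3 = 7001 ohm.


At balance: R1*R4 = R2*R3, so R4 = R2*R3/R1.
R4 = 6356 * 7001 / 567
R4 = 44498356 / 567
R4 = 78480.35 ohm

78480.35 ohm


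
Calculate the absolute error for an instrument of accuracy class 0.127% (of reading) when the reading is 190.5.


Absolute error = (accuracy% / 100) * reading.
Error = (0.127 / 100) * 190.5
Error = 0.00127 * 190.5
Error = 0.2419

0.2419


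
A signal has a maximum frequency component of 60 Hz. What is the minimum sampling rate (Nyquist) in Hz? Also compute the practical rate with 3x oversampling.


By Nyquist theorem, fs_min = 2 * fmax.
fs_min = 2 * 60 = 120 Hz
Practical rate = 3 * fs_min = 3 * 120 = 360 Hz

fs_min = 120 Hz, fs_practical = 360 Hz


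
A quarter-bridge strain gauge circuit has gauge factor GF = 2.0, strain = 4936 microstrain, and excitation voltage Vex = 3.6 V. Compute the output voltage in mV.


Quarter bridge output: Vout = (GF * epsilon * Vex) / 4.
Vout = (2.0 * 4936e-6 * 3.6) / 4
Vout = 0.0355392 / 4 V
Vout = 0.0088848 V = 8.8848 mV

8.8848 mV


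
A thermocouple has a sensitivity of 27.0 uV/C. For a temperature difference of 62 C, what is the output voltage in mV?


The thermocouple output V = sensitivity * dT.
V = 27.0 uV/C * 62 C
V = 1674.0 uV
V = 1.674 mV

1.674 mV


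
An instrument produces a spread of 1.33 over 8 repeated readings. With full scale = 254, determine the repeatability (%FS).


Repeatability = (spread / full scale) * 100%.
R = (1.33 / 254) * 100
R = 0.524 %FS

0.524 %FS


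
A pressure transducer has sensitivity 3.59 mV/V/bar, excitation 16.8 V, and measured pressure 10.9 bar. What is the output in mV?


Output = sensitivity * Vex * P.
Vout = 3.59 * 16.8 * 10.9
Vout = 60.312 * 10.9
Vout = 657.4 mV

657.4 mV


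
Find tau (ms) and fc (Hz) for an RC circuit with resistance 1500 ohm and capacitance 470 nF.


Time constant: tau = R * C.
tau = 1500 * 4.70e-07 = 0.000705 s
tau = 0.705 ms
Cutoff frequency: fc = 1 / (2*pi*R*C).
fc = 1 / (2*pi*0.000705) = 225.75 Hz

tau = 0.705 ms, fc = 225.75 Hz


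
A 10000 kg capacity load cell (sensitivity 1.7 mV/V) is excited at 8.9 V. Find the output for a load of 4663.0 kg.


Vout = rated_output * Vex * (load / capacity).
Vout = 1.7 * 8.9 * (4663.0 / 10000)
Vout = 1.7 * 8.9 * 0.4663
Vout = 7.055 mV

7.055 mV


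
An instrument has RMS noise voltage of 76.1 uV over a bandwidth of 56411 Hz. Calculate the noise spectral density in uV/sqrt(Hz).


Noise spectral density = Vrms / sqrt(BW).
NSD = 76.1 / sqrt(56411)
NSD = 76.1 / 237.51
NSD = 0.3204 uV/sqrt(Hz)

0.3204 uV/sqrt(Hz)


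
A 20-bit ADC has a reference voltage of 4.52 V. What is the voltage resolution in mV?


The resolution (LSB) of an ADC is Vref / 2^n.
LSB = 4.52 / 2^20
LSB = 4.52 / 1048576
LSB = 4.31e-06 V = 0.00431061 mV

0.00431061 mV


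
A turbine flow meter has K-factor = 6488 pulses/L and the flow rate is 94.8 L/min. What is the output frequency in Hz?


Frequency = K * Q / 60 (converting L/min to L/s).
f = 6488 * 94.8 / 60
f = 615062.4 / 60
f = 10251.04 Hz

10251.04 Hz


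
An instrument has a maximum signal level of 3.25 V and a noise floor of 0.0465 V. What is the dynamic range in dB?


Dynamic range = 20 * log10(Vmax / Vnoise).
DR = 20 * log10(3.25 / 0.0465)
DR = 20 * log10(69.89)
DR = 36.89 dB

36.89 dB


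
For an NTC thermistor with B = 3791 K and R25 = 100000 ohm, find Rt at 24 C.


NTC thermistor equation: Rt = R25 * exp(B * (1/T - 1/T25)).
T in Kelvin: 297.15 K, T25 = 298.15 K
1/T - 1/T25 = 1/297.15 - 1/298.15 = 1.129e-05
B * (1/T - 1/T25) = 3791 * 1.129e-05 = 0.0428
Rt = 100000 * exp(0.0428) = 104371.9 ohm

104371.9 ohm


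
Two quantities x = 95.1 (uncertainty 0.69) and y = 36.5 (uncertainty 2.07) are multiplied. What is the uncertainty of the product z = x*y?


For a product z = x*y, the relative uncertainty is:
uz/z = sqrt((ux/x)^2 + (uy/y)^2)
Relative uncertainties: ux/x = 0.69/95.1 = 0.007256
uy/y = 2.07/36.5 = 0.056712
z = 95.1 * 36.5 = 3471.1
uz = 3471.1 * sqrt(0.007256^2 + 0.056712^2) = 198.461

198.461


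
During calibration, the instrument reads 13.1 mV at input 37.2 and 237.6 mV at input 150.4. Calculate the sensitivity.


Sensitivity = (y2 - y1) / (x2 - x1).
S = (237.6 - 13.1) / (150.4 - 37.2)
S = 224.5 / 113.2
S = 1.9832 mV/unit

1.9832 mV/unit


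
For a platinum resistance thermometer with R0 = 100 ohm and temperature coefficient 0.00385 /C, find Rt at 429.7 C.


The RTD equation: Rt = R0 * (1 + alpha * T).
Rt = 100 * (1 + 0.00385 * 429.7)
Rt = 100 * (1 + 1.654345)
Rt = 100 * 2.654345
Rt = 265.435 ohm

265.435 ohm


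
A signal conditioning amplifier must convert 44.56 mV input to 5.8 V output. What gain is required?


Gain = Vout / Vin (converting to same units).
G = 5.8 V / 44.56 mV
G = 5800.0 mV / 44.56 mV
G = 130.16

130.16


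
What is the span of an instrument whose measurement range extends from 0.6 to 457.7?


Span = upper range - lower range.
Span = 457.7 - (0.6)
Span = 457.1

457.1


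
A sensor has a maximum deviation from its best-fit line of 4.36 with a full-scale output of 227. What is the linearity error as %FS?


Linearity error = (max deviation / full scale) * 100%.
Linearity = (4.36 / 227) * 100
Linearity = 1.921 %FS

1.921 %FS


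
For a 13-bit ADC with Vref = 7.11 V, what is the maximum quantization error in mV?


The maximum quantization error is +/- LSB/2.
LSB = Vref / 2^n = 7.11 / 8192 = 0.00086792 V
Max error = LSB / 2 = 0.00086792 / 2 = 0.00043396 V
Max error = 0.434 mV

0.434 mV


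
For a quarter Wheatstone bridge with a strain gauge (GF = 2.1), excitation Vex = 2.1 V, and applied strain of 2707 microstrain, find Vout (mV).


Quarter bridge output: Vout = (GF * epsilon * Vex) / 4.
Vout = (2.1 * 2707e-6 * 2.1) / 4
Vout = 0.01193787 / 4 V
Vout = 0.00298447 V = 2.9845 mV

2.9845 mV


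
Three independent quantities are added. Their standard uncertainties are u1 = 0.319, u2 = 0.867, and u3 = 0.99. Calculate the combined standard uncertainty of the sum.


For a sum of independent quantities, uc = sqrt(u1^2 + u2^2 + u3^2).
uc = sqrt(0.319^2 + 0.867^2 + 0.99^2)
uc = sqrt(0.101761 + 0.751689 + 0.9801)
uc = 1.3541

1.3541


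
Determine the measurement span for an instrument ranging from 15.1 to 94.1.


Span = upper range - lower range.
Span = 94.1 - (15.1)
Span = 79.0

79.0


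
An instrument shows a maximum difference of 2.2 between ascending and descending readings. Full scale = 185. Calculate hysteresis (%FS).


Hysteresis = (max difference / full scale) * 100%.
H = (2.2 / 185) * 100
H = 1.189 %FS

1.189 %FS


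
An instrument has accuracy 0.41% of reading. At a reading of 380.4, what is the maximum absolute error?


Absolute error = (accuracy% / 100) * reading.
Error = (0.41 / 100) * 380.4
Error = 0.0041 * 380.4
Error = 1.5596

1.5596


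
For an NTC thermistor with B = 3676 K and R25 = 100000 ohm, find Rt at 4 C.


NTC thermistor equation: Rt = R25 * exp(B * (1/T - 1/T25)).
T in Kelvin: 277.15 K, T25 = 298.15 K
1/T - 1/T25 = 1/277.15 - 1/298.15 = 0.00025414
B * (1/T - 1/T25) = 3676 * 0.00025414 = 0.9342
Rt = 100000 * exp(0.9342) = 254520.5 ohm

254520.5 ohm


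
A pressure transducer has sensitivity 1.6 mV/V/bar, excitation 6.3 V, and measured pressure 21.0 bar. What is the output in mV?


Output = sensitivity * Vex * P.
Vout = 1.6 * 6.3 * 21.0
Vout = 10.08 * 21.0
Vout = 211.68 mV

211.68 mV


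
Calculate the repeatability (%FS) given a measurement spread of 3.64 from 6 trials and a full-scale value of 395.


Repeatability = (spread / full scale) * 100%.
R = (3.64 / 395) * 100
R = 0.922 %FS

0.922 %FS


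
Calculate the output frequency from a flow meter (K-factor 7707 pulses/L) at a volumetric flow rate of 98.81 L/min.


Frequency = K * Q / 60 (converting L/min to L/s).
f = 7707 * 98.81 / 60
f = 761528.67 / 60
f = 12692.14 Hz

12692.14 Hz


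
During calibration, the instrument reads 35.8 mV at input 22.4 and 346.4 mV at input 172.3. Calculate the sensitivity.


Sensitivity = (y2 - y1) / (x2 - x1).
S = (346.4 - 35.8) / (172.3 - 22.4)
S = 310.6 / 149.9
S = 2.072 mV/unit

2.072 mV/unit


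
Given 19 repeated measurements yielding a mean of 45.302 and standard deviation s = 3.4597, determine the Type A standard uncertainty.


The standard uncertainty for Type A evaluation is u = s / sqrt(n).
u = 3.4597 / sqrt(19)
u = 3.4597 / 4.3589
u = 0.7937

0.7937


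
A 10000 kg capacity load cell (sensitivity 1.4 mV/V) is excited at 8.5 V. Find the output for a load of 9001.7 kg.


Vout = rated_output * Vex * (load / capacity).
Vout = 1.4 * 8.5 * (9001.7 / 10000)
Vout = 1.4 * 8.5 * 0.90017
Vout = 10.712 mV

10.712 mV


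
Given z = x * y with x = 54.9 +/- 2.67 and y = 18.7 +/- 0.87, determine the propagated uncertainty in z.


For a product z = x*y, the relative uncertainty is:
uz/z = sqrt((ux/x)^2 + (uy/y)^2)
Relative uncertainties: ux/x = 2.67/54.9 = 0.048634
uy/y = 0.87/18.7 = 0.046524
z = 54.9 * 18.7 = 1026.6
uz = 1026.6 * sqrt(0.048634^2 + 0.046524^2) = 69.096

69.096


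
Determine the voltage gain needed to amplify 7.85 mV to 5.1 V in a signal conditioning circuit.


Gain = Vout / Vin (converting to same units).
G = 5.1 V / 7.85 mV
G = 5100.0 mV / 7.85 mV
G = 649.68

649.68


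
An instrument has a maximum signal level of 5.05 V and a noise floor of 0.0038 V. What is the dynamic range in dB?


Dynamic range = 20 * log10(Vmax / Vnoise).
DR = 20 * log10(5.05 / 0.0038)
DR = 20 * log10(1328.95)
DR = 62.47 dB

62.47 dB


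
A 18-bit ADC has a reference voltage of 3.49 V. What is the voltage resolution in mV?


The resolution (LSB) of an ADC is Vref / 2^n.
LSB = 3.49 / 2^18
LSB = 3.49 / 262144
LSB = 1.331e-05 V = 0.01331329 mV

0.01331329 mV


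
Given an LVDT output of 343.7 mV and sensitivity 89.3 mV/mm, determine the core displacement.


Displacement = Vout / sensitivity.
d = 343.7 / 89.3
d = 3.849 mm

3.849 mm


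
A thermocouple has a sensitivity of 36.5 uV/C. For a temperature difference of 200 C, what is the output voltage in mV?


The thermocouple output V = sensitivity * dT.
V = 36.5 uV/C * 200 C
V = 7300.0 uV
V = 7.3 mV

7.3 mV


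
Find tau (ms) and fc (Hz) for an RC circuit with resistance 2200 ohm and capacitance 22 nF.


Time constant: tau = R * C.
tau = 2200 * 2.20e-08 = 4.84e-05 s
tau = 0.0484 ms
Cutoff frequency: fc = 1 / (2*pi*R*C).
fc = 1 / (2*pi*4.84e-05) = 3288.33 Hz

tau = 0.0484 ms, fc = 3288.33 Hz


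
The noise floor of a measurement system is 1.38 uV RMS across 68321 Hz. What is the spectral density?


Noise spectral density = Vrms / sqrt(BW).
NSD = 1.38 / sqrt(68321)
NSD = 1.38 / 261.3829
NSD = 0.0053 uV/sqrt(Hz)

0.0053 uV/sqrt(Hz)


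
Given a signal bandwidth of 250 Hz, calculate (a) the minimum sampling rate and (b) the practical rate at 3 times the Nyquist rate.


By Nyquist theorem, fs_min = 2 * fmax.
fs_min = 2 * 250 = 500 Hz
Practical rate = 3 * fs_min = 3 * 500 = 1500 Hz

fs_min = 500 Hz, fs_practical = 1500 Hz


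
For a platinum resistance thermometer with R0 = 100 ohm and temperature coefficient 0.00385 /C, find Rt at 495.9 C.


The RTD equation: Rt = R0 * (1 + alpha * T).
Rt = 100 * (1 + 0.00385 * 495.9)
Rt = 100 * (1 + 1.909215)
Rt = 100 * 2.909215
Rt = 290.921 ohm

290.921 ohm


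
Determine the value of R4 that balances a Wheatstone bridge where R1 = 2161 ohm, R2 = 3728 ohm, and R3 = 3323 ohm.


At balance: R1*R4 = R2*R3, so R4 = R2*R3/R1.
R4 = 3728 * 3323 / 2161
R4 = 12388144 / 2161
R4 = 5732.6 ohm

5732.6 ohm


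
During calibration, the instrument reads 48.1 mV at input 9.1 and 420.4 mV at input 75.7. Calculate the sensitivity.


Sensitivity = (y2 - y1) / (x2 - x1).
S = (420.4 - 48.1) / (75.7 - 9.1)
S = 372.3 / 66.6
S = 5.5901 mV/unit

5.5901 mV/unit


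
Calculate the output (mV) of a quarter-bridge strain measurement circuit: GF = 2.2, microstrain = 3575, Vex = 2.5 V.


Quarter bridge output: Vout = (GF * epsilon * Vex) / 4.
Vout = (2.2 * 3575e-6 * 2.5) / 4
Vout = 0.0196625 / 4 V
Vout = 0.00491562 V = 4.9156 mV

4.9156 mV


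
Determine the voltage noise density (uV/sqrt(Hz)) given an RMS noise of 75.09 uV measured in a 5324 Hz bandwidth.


Noise spectral density = Vrms / sqrt(BW).
NSD = 75.09 / sqrt(5324)
NSD = 75.09 / 72.9657
NSD = 1.0291 uV/sqrt(Hz)

1.0291 uV/sqrt(Hz)


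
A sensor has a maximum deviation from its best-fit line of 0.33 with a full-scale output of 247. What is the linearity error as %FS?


Linearity error = (max deviation / full scale) * 100%.
Linearity = (0.33 / 247) * 100
Linearity = 0.134 %FS

0.134 %FS


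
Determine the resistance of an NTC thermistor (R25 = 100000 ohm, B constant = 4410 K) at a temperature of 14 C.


NTC thermistor equation: Rt = R25 * exp(B * (1/T - 1/T25)).
T in Kelvin: 287.15 K, T25 = 298.15 K
1/T - 1/T25 = 1/287.15 - 1/298.15 = 0.00012848
B * (1/T - 1/T25) = 4410 * 0.00012848 = 0.5666
Rt = 100000 * exp(0.5666) = 176229.1 ohm

176229.1 ohm


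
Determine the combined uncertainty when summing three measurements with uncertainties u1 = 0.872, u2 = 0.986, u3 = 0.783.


For a sum of independent quantities, uc = sqrt(u1^2 + u2^2 + u3^2).
uc = sqrt(0.872^2 + 0.986^2 + 0.783^2)
uc = sqrt(0.760384 + 0.972196 + 0.613089)
uc = 1.5316

1.5316


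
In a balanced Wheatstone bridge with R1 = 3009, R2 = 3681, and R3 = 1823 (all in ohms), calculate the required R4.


At balance: R1*R4 = R2*R3, so R4 = R2*R3/R1.
R4 = 3681 * 1823 / 3009
R4 = 6710463 / 3009
R4 = 2230.13 ohm

2230.13 ohm


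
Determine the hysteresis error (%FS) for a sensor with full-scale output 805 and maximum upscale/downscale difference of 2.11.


Hysteresis = (max difference / full scale) * 100%.
H = (2.11 / 805) * 100
H = 0.262 %FS

0.262 %FS


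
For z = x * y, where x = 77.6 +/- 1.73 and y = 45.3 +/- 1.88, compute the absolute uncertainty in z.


For a product z = x*y, the relative uncertainty is:
uz/z = sqrt((ux/x)^2 + (uy/y)^2)
Relative uncertainties: ux/x = 1.73/77.6 = 0.022294
uy/y = 1.88/45.3 = 0.041501
z = 77.6 * 45.3 = 3515.3
uz = 3515.3 * sqrt(0.022294^2 + 0.041501^2) = 165.605

165.605


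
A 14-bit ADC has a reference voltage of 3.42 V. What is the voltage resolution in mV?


The resolution (LSB) of an ADC is Vref / 2^n.
LSB = 3.42 / 2^14
LSB = 3.42 / 16384
LSB = 0.00020874 V = 0.20874023 mV

0.20874023 mV


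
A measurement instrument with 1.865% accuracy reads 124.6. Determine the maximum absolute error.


Absolute error = (accuracy% / 100) * reading.
Error = (1.865 / 100) * 124.6
Error = 0.01865 * 124.6
Error = 2.3238

2.3238


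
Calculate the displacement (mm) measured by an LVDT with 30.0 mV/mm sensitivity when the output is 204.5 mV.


Displacement = Vout / sensitivity.
d = 204.5 / 30.0
d = 6.817 mm

6.817 mm


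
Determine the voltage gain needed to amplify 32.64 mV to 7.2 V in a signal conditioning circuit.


Gain = Vout / Vin (converting to same units).
G = 7.2 V / 32.64 mV
G = 7200.0 mV / 32.64 mV
G = 220.59

220.59


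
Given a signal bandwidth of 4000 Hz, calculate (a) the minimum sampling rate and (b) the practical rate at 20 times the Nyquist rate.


By Nyquist theorem, fs_min = 2 * fmax.
fs_min = 2 * 4000 = 8000 Hz
Practical rate = 20 * fs_min = 20 * 8000 = 160000 Hz

fs_min = 8000 Hz, fs_practical = 160000 Hz


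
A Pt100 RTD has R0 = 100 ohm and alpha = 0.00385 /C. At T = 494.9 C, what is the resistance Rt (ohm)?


The RTD equation: Rt = R0 * (1 + alpha * T).
Rt = 100 * (1 + 0.00385 * 494.9)
Rt = 100 * (1 + 1.905365)
Rt = 100 * 2.905365
Rt = 290.536 ohm

290.536 ohm


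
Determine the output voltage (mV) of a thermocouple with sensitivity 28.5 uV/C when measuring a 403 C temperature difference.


The thermocouple output V = sensitivity * dT.
V = 28.5 uV/C * 403 C
V = 11485.5 uV
V = 11.486 mV

11.486 mV


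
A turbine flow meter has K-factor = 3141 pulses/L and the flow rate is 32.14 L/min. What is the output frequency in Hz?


Frequency = K * Q / 60 (converting L/min to L/s).
f = 3141 * 32.14 / 60
f = 100951.74 / 60
f = 1682.53 Hz

1682.53 Hz


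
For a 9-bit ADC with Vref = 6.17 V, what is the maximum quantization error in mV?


The maximum quantization error is +/- LSB/2.
LSB = Vref / 2^n = 6.17 / 512 = 0.01205078 V
Max error = LSB / 2 = 0.01205078 / 2 = 0.00602539 V
Max error = 6.0254 mV

6.0254 mV


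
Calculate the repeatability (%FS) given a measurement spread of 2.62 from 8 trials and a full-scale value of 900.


Repeatability = (spread / full scale) * 100%.
R = (2.62 / 900) * 100
R = 0.291 %FS

0.291 %FS


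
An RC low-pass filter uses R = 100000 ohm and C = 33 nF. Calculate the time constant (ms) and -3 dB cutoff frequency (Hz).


Time constant: tau = R * C.
tau = 100000 * 3.30e-08 = 0.0033 s
tau = 3.3 ms
Cutoff frequency: fc = 1 / (2*pi*R*C).
fc = 1 / (2*pi*0.0033) = 48.23 Hz

tau = 3.3 ms, fc = 48.23 Hz


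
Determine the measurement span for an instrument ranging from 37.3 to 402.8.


Span = upper range - lower range.
Span = 402.8 - (37.3)
Span = 365.5

365.5


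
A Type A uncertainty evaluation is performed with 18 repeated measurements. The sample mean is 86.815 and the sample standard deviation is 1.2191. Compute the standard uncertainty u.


The standard uncertainty for Type A evaluation is u = s / sqrt(n).
u = 1.2191 / sqrt(18)
u = 1.2191 / 4.2426
u = 0.2873

0.2873


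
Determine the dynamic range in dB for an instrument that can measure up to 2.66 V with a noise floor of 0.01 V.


Dynamic range = 20 * log10(Vmax / Vnoise).
DR = 20 * log10(2.66 / 0.01)
DR = 20 * log10(266.0)
DR = 48.5 dB

48.5 dB


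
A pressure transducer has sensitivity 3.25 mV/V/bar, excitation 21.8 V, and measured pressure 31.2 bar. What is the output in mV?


Output = sensitivity * Vex * P.
Vout = 3.25 * 21.8 * 31.2
Vout = 70.85 * 31.2
Vout = 2210.52 mV

2210.52 mV


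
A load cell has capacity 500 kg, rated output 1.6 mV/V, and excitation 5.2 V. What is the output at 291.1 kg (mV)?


Vout = rated_output * Vex * (load / capacity).
Vout = 1.6 * 5.2 * (291.1 / 500)
Vout = 1.6 * 5.2 * 0.5822
Vout = 4.844 mV

4.844 mV


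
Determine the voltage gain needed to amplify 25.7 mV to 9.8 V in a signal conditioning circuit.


Gain = Vout / Vin (converting to same units).
G = 9.8 V / 25.7 mV
G = 9800.0 mV / 25.7 mV
G = 381.32

381.32


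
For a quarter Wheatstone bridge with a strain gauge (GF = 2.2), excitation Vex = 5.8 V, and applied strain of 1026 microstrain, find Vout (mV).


Quarter bridge output: Vout = (GF * epsilon * Vex) / 4.
Vout = (2.2 * 1026e-6 * 5.8) / 4
Vout = 0.01309176 / 4 V
Vout = 0.00327294 V = 3.2729 mV

3.2729 mV


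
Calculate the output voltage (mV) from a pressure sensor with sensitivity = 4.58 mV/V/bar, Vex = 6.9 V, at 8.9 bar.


Output = sensitivity * Vex * P.
Vout = 4.58 * 6.9 * 8.9
Vout = 31.602 * 8.9
Vout = 281.26 mV

281.26 mV


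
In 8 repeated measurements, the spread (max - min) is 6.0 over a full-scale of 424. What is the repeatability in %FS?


Repeatability = (spread / full scale) * 100%.
R = (6.0 / 424) * 100
R = 1.415 %FS

1.415 %FS


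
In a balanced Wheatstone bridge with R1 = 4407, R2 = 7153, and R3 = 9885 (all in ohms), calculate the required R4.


At balance: R1*R4 = R2*R3, so R4 = R2*R3/R1.
R4 = 7153 * 9885 / 4407
R4 = 70707405 / 4407
R4 = 16044.34 ohm

16044.34 ohm


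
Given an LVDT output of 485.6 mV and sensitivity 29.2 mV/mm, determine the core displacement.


Displacement = Vout / sensitivity.
d = 485.6 / 29.2
d = 16.63 mm

16.63 mm


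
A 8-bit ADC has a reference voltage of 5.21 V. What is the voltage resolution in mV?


The resolution (LSB) of an ADC is Vref / 2^n.
LSB = 5.21 / 2^8
LSB = 5.21 / 256
LSB = 0.02035156 V = 20.3515625 mV

20.3515625 mV


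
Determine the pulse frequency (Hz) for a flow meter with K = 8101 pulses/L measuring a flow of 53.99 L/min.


Frequency = K * Q / 60 (converting L/min to L/s).
f = 8101 * 53.99 / 60
f = 437372.99 / 60
f = 7289.55 Hz

7289.55 Hz


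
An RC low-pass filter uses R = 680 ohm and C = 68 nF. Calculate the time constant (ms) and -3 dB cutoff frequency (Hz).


Time constant: tau = R * C.
tau = 680 * 6.80e-08 = 4.624e-05 s
tau = 0.0462 ms
Cutoff frequency: fc = 1 / (2*pi*R*C).
fc = 1 / (2*pi*4.624e-05) = 3441.93 Hz

tau = 0.0462 ms, fc = 3441.93 Hz


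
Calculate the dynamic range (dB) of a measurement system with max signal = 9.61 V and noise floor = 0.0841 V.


Dynamic range = 20 * log10(Vmax / Vnoise).
DR = 20 * log10(9.61 / 0.0841)
DR = 20 * log10(114.27)
DR = 41.16 dB

41.16 dB


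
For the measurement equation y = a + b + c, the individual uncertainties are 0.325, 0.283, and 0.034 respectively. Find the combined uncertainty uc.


For a sum of independent quantities, uc = sqrt(u1^2 + u2^2 + u3^2).
uc = sqrt(0.325^2 + 0.283^2 + 0.034^2)
uc = sqrt(0.105625 + 0.080089 + 0.001156)
uc = 0.4323

0.4323


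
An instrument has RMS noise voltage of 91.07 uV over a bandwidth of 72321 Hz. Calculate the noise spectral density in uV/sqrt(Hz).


Noise spectral density = Vrms / sqrt(BW).
NSD = 91.07 / sqrt(72321)
NSD = 91.07 / 268.9256
NSD = 0.3386 uV/sqrt(Hz)

0.3386 uV/sqrt(Hz)


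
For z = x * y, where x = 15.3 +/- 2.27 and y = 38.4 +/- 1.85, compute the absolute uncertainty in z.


For a product z = x*y, the relative uncertainty is:
uz/z = sqrt((ux/x)^2 + (uy/y)^2)
Relative uncertainties: ux/x = 2.27/15.3 = 0.148366
uy/y = 1.85/38.4 = 0.048177
z = 15.3 * 38.4 = 587.5
uz = 587.5 * sqrt(0.148366^2 + 0.048177^2) = 91.648

91.648


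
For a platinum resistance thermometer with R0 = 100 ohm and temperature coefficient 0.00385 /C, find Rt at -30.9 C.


The RTD equation: Rt = R0 * (1 + alpha * T).
Rt = 100 * (1 + 0.00385 * -30.9)
Rt = 100 * (1 + -0.118965)
Rt = 100 * 0.881035
Rt = 88.103 ohm

88.103 ohm


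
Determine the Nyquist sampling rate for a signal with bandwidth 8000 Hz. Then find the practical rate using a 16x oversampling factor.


By Nyquist theorem, fs_min = 2 * fmax.
fs_min = 2 * 8000 = 16000 Hz
Practical rate = 16 * fs_min = 16 * 16000 = 256000 Hz

fs_min = 16000 Hz, fs_practical = 256000 Hz


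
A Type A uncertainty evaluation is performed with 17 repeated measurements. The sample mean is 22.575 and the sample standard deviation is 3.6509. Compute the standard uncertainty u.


The standard uncertainty for Type A evaluation is u = s / sqrt(n).
u = 3.6509 / sqrt(17)
u = 3.6509 / 4.1231
u = 0.8855

0.8855


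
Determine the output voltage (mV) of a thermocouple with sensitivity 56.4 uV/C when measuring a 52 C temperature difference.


The thermocouple output V = sensitivity * dT.
V = 56.4 uV/C * 52 C
V = 2932.8 uV
V = 2.933 mV

2.933 mV


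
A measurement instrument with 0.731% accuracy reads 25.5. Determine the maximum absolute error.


Absolute error = (accuracy% / 100) * reading.
Error = (0.731 / 100) * 25.5
Error = 0.00731 * 25.5
Error = 0.1864

0.1864


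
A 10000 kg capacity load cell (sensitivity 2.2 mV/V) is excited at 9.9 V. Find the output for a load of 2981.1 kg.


Vout = rated_output * Vex * (load / capacity).
Vout = 2.2 * 9.9 * (2981.1 / 10000)
Vout = 2.2 * 9.9 * 0.29811
Vout = 6.493 mV

6.493 mV


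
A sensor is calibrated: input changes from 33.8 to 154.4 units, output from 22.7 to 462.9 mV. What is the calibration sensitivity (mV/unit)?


Sensitivity = (y2 - y1) / (x2 - x1).
S = (462.9 - 22.7) / (154.4 - 33.8)
S = 440.2 / 120.6
S = 3.6501 mV/unit

3.6501 mV/unit


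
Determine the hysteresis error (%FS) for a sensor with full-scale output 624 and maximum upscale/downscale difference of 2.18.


Hysteresis = (max difference / full scale) * 100%.
H = (2.18 / 624) * 100
H = 0.349 %FS

0.349 %FS


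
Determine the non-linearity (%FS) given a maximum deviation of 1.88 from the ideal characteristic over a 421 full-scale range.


Linearity error = (max deviation / full scale) * 100%.
Linearity = (1.88 / 421) * 100
Linearity = 0.447 %FS

0.447 %FS


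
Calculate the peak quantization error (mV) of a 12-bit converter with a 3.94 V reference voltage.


The maximum quantization error is +/- LSB/2.
LSB = Vref / 2^n = 3.94 / 4096 = 0.00096191 V
Max error = LSB / 2 = 0.00096191 / 2 = 0.00048096 V
Max error = 0.481 mV

0.481 mV


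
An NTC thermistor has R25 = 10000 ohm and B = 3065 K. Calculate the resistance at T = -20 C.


NTC thermistor equation: Rt = R25 * exp(B * (1/T - 1/T25)).
T in Kelvin: 253.15 K, T25 = 298.15 K
1/T - 1/T25 = 1/253.15 - 1/298.15 = 0.00059621
B * (1/T - 1/T25) = 3065 * 0.00059621 = 1.8274
Rt = 10000 * exp(1.8274) = 62176.1 ohm

62176.1 ohm


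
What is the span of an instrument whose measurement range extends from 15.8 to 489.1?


Span = upper range - lower range.
Span = 489.1 - (15.8)
Span = 473.3

473.3


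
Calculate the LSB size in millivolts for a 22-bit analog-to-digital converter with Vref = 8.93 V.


The resolution (LSB) of an ADC is Vref / 2^n.
LSB = 8.93 / 2^22
LSB = 8.93 / 4194304
LSB = 2.13e-06 V = 0.00212908 mV

0.00212908 mV


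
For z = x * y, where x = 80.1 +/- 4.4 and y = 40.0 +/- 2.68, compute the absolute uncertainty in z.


For a product z = x*y, the relative uncertainty is:
uz/z = sqrt((ux/x)^2 + (uy/y)^2)
Relative uncertainties: ux/x = 4.4/80.1 = 0.054931
uy/y = 2.68/40.0 = 0.067
z = 80.1 * 40.0 = 3204.0
uz = 3204.0 * sqrt(0.054931^2 + 0.067^2) = 277.594

277.594


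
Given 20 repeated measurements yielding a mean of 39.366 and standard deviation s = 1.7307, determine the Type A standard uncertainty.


The standard uncertainty for Type A evaluation is u = s / sqrt(n).
u = 1.7307 / sqrt(20)
u = 1.7307 / 4.4721
u = 0.387

0.387


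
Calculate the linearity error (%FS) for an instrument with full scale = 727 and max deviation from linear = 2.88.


Linearity error = (max deviation / full scale) * 100%.
Linearity = (2.88 / 727) * 100
Linearity = 0.396 %FS

0.396 %FS


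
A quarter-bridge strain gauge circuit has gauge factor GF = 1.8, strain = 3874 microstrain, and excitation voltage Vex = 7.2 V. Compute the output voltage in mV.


Quarter bridge output: Vout = (GF * epsilon * Vex) / 4.
Vout = (1.8 * 3874e-6 * 7.2) / 4
Vout = 0.05020704 / 4 V
Vout = 0.01255176 V = 12.5518 mV

12.5518 mV


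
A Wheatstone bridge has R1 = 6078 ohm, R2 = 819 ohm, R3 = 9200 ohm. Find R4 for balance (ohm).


At balance: R1*R4 = R2*R3, so R4 = R2*R3/R1.
R4 = 819 * 9200 / 6078
R4 = 7534800 / 6078
R4 = 1239.68 ohm

1239.68 ohm


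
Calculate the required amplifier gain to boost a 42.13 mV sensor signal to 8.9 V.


Gain = Vout / Vin (converting to same units).
G = 8.9 V / 42.13 mV
G = 8900.0 mV / 42.13 mV
G = 211.25

211.25


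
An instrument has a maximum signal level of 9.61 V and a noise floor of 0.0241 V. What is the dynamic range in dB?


Dynamic range = 20 * log10(Vmax / Vnoise).
DR = 20 * log10(9.61 / 0.0241)
DR = 20 * log10(398.76)
DR = 52.01 dB

52.01 dB


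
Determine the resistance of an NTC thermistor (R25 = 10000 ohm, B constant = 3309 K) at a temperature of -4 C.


NTC thermistor equation: Rt = R25 * exp(B * (1/T - 1/T25)).
T in Kelvin: 269.15 K, T25 = 298.15 K
1/T - 1/T25 = 1/269.15 - 1/298.15 = 0.00036138
B * (1/T - 1/T25) = 3309 * 0.00036138 = 1.1958
Rt = 10000 * exp(1.1958) = 33062.7 ohm

33062.7 ohm


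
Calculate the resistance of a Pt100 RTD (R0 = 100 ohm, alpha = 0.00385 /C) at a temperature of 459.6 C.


The RTD equation: Rt = R0 * (1 + alpha * T).
Rt = 100 * (1 + 0.00385 * 459.6)
Rt = 100 * (1 + 1.76946)
Rt = 100 * 2.76946
Rt = 276.946 ohm

276.946 ohm


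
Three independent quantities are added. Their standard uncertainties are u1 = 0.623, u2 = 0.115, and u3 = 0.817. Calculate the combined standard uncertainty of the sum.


For a sum of independent quantities, uc = sqrt(u1^2 + u2^2 + u3^2).
uc = sqrt(0.623^2 + 0.115^2 + 0.817^2)
uc = sqrt(0.388129 + 0.013225 + 0.667489)
uc = 1.0338

1.0338


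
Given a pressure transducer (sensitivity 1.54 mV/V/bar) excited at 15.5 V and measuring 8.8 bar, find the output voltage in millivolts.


Output = sensitivity * Vex * P.
Vout = 1.54 * 15.5 * 8.8
Vout = 23.87 * 8.8
Vout = 210.06 mV

210.06 mV


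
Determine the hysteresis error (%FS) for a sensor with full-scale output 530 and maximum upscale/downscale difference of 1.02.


Hysteresis = (max difference / full scale) * 100%.
H = (1.02 / 530) * 100
H = 0.192 %FS

0.192 %FS


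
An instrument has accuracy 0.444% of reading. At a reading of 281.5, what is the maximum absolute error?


Absolute error = (accuracy% / 100) * reading.
Error = (0.444 / 100) * 281.5
Error = 0.00444 * 281.5
Error = 1.2499

1.2499


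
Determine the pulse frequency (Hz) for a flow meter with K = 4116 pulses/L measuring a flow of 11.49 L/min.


Frequency = K * Q / 60 (converting L/min to L/s).
f = 4116 * 11.49 / 60
f = 47292.84 / 60
f = 788.21 Hz

788.21 Hz


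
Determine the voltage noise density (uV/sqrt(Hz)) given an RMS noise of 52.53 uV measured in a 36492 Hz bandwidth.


Noise spectral density = Vrms / sqrt(BW).
NSD = 52.53 / sqrt(36492)
NSD = 52.53 / 191.0288
NSD = 0.275 uV/sqrt(Hz)

0.275 uV/sqrt(Hz)


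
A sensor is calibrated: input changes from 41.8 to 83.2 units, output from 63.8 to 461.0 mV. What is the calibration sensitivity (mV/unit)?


Sensitivity = (y2 - y1) / (x2 - x1).
S = (461.0 - 63.8) / (83.2 - 41.8)
S = 397.2 / 41.4
S = 9.5942 mV/unit

9.5942 mV/unit


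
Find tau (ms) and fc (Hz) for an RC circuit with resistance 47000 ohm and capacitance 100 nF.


Time constant: tau = R * C.
tau = 47000 * 1.00e-07 = 0.0047 s
tau = 4.7 ms
Cutoff frequency: fc = 1 / (2*pi*R*C).
fc = 1 / (2*pi*0.0047) = 33.86 Hz

tau = 4.7 ms, fc = 33.86 Hz


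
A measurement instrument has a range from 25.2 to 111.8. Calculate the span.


Span = upper range - lower range.
Span = 111.8 - (25.2)
Span = 86.6

86.6


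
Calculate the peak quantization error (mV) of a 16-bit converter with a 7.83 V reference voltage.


The maximum quantization error is +/- LSB/2.
LSB = Vref / 2^n = 7.83 / 65536 = 0.00011948 V
Max error = LSB / 2 = 0.00011948 / 2 = 5.974e-05 V
Max error = 0.0597 mV

0.0597 mV


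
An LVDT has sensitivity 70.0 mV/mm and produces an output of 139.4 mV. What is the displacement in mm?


Displacement = Vout / sensitivity.
d = 139.4 / 70.0
d = 1.991 mm

1.991 mm


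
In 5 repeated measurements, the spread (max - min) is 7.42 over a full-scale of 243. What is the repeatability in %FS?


Repeatability = (spread / full scale) * 100%.
R = (7.42 / 243) * 100
R = 3.053 %FS

3.053 %FS


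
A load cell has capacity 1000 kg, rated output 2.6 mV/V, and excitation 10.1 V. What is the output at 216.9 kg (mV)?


Vout = rated_output * Vex * (load / capacity).
Vout = 2.6 * 10.1 * (216.9 / 1000)
Vout = 2.6 * 10.1 * 0.2169
Vout = 5.696 mV

5.696 mV


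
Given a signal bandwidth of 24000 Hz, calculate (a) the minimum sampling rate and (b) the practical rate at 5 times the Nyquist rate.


By Nyquist theorem, fs_min = 2 * fmax.
fs_min = 2 * 24000 = 48000 Hz
Practical rate = 5 * fs_min = 5 * 48000 = 240000 Hz

fs_min = 48000 Hz, fs_practical = 240000 Hz


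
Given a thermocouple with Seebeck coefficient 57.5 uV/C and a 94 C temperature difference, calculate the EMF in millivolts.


The thermocouple output V = sensitivity * dT.
V = 57.5 uV/C * 94 C
V = 5405.0 uV
V = 5.405 mV

5.405 mV


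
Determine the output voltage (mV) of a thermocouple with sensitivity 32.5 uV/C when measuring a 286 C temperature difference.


The thermocouple output V = sensitivity * dT.
V = 32.5 uV/C * 286 C
V = 9295.0 uV
V = 9.295 mV

9.295 mV


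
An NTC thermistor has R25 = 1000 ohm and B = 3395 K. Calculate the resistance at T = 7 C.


NTC thermistor equation: Rt = R25 * exp(B * (1/T - 1/T25)).
T in Kelvin: 280.15 K, T25 = 298.15 K
1/T - 1/T25 = 1/280.15 - 1/298.15 = 0.0002155
B * (1/T - 1/T25) = 3395 * 0.0002155 = 0.7316
Rt = 1000 * exp(0.7316) = 2078.4 ohm

2078.4 ohm


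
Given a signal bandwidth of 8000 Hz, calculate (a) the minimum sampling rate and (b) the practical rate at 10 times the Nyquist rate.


By Nyquist theorem, fs_min = 2 * fmax.
fs_min = 2 * 8000 = 16000 Hz
Practical rate = 10 * fs_min = 10 * 16000 = 160000 Hz

fs_min = 16000 Hz, fs_practical = 160000 Hz


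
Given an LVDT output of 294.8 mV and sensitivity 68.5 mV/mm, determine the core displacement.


Displacement = Vout / sensitivity.
d = 294.8 / 68.5
d = 4.304 mm

4.304 mm


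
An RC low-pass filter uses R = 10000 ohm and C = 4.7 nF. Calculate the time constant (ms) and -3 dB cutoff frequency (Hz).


Time constant: tau = R * C.
tau = 10000 * 4.70e-09 = 4.7e-05 s
tau = 0.047 ms
Cutoff frequency: fc = 1 / (2*pi*R*C).
fc = 1 / (2*pi*4.7e-05) = 3386.28 Hz

tau = 0.047 ms, fc = 3386.28 Hz


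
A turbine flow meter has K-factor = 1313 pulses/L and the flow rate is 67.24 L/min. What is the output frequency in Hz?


Frequency = K * Q / 60 (converting L/min to L/s).
f = 1313 * 67.24 / 60
f = 88286.12 / 60
f = 1471.44 Hz

1471.44 Hz


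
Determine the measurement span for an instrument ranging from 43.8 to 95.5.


Span = upper range - lower range.
Span = 95.5 - (43.8)
Span = 51.7

51.7


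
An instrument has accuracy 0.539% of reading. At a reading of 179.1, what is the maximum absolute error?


Absolute error = (accuracy% / 100) * reading.
Error = (0.539 / 100) * 179.1
Error = 0.00539 * 179.1
Error = 0.9653

0.9653
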